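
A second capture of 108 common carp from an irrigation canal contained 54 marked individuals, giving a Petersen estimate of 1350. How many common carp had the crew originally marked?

From N = M·C/R: M = N·R / C = 1350·54 / 108 = 72900 / 108 = 675.

M = 675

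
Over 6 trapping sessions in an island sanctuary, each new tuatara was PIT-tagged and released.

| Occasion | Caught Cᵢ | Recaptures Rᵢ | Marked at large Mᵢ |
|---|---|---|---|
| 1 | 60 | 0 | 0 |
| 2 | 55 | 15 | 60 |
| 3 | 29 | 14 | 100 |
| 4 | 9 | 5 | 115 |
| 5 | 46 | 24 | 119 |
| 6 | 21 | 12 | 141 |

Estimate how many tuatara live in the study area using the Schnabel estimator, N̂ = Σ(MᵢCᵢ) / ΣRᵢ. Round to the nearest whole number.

Σ MᵢCᵢ = 0·60 + 60·55 + 100·29 + 115·9 + 119·46 + 141·21 = 0 + 3300 + 2900 + 1035 + 5474 + 2961 = 15670
Σ Rᵢ = 0 + 15 + 14 + 5 + 24 + 12 = 70
N̂ = 15670 / 70 ≈ 223.9 → 224

N ≈ 224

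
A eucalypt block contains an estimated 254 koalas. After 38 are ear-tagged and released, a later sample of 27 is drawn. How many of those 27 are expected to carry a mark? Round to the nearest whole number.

expected recaptures ≈ 4

Expected recaptures E[R] = M·C / N.
E[R] = 38 × 27 / 254 = 1026 / 254 ≈ 4.0 → 4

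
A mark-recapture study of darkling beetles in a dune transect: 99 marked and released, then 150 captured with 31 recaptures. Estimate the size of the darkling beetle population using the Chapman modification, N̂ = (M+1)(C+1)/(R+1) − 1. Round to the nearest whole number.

N ≈ 471

N̂ = (99+1)(150+1)/(31+1) − 1 = 100·151/32 − 1
= 15100/32 − 1 ≈ 471.9 − 1 ≈ 470.9 → 471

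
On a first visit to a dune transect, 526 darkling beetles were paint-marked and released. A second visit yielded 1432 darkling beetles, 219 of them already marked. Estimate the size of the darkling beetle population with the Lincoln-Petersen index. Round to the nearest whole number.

N ≈ 3439

N = (526 × 1432) / 219 = 753232 / 219 ≈ 3439.4 → 3439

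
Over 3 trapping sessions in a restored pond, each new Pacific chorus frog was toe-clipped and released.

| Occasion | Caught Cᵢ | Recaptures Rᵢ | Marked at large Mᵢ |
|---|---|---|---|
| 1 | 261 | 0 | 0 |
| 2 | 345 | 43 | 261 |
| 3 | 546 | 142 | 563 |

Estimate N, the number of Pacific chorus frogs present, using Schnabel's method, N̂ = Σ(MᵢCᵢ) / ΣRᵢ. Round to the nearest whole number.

Σ MᵢCᵢ = 0·261 + 261·345 + 563·546 = 0 + 90045 + 307398 = 397443
Σ Rᵢ = 0 + 43 + 142 = 185
N̂ = 397443 / 185 ≈ 2148.3 → 2148

N ≈ 2148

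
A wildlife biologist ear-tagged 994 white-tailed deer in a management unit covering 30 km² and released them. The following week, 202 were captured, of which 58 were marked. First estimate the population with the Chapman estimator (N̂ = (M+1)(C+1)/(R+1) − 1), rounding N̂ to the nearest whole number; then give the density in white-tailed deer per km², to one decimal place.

N̂ = 995·203/59 − 1 = 201985/59 − 1 ≈ 3422.47 → 3422
Density = N̂ / area = 3422 / 30 ≈ 114.07 → 114.1 per km²

density ≈ 114.1 white-tailed deer per km²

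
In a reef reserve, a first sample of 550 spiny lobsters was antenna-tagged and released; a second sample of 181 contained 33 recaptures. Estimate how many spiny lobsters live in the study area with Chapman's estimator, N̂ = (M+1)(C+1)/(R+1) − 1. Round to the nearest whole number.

N̂ = (550+1)(181+1)/(33+1) − 1 = 551·182/34 − 1
= 100282/34 − 1 ≈ 2949.47 − 1 ≈ 2948.47 → 2948

N ≈ 2948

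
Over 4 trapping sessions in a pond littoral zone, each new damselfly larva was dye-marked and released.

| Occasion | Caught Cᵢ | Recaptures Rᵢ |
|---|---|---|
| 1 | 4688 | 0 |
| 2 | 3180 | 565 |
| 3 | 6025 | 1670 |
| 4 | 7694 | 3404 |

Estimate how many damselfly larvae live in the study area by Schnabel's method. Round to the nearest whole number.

N ≈ 26,353

Marked at large before each occasion: Mᵢ = Σⱼ<ᵢ (Cⱼ − Rⱼ) → M1=0, M2=4688, M3=7303, M4=11658
Σ MᵢCᵢ = 0·4688 + 4688·3180 + 7303·6025 + 11658·7694 = 0 + 14907840 + 44000575 + 89696652 = 148605067
Σ Rᵢ = 0 + 565 + 1670 + 3404 = 5639
N̂ = 148605067 / 5639 ≈ 26353.1 → 26353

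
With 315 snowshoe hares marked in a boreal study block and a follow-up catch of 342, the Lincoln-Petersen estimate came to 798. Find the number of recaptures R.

From N = M·C/R: R = M·C / N = 315·342 / 798 = 107730 / 798 = 135.

R = 135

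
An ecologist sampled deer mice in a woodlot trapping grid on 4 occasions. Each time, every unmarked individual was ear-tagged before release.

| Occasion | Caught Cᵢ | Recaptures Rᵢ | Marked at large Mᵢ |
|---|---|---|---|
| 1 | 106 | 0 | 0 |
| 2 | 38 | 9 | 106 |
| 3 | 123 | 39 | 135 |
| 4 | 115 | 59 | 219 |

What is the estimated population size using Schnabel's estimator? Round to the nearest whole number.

N ≈ 428

Σ MᵢCᵢ = 0·106 + 106·38 + 135·123 + 219·115 = 0 + 4028 + 16605 + 25185 = 45818
Σ Rᵢ = 0 + 9 + 39 + 59 = 107
N̂ = 45818 / 107 ≈ 428.2 → 428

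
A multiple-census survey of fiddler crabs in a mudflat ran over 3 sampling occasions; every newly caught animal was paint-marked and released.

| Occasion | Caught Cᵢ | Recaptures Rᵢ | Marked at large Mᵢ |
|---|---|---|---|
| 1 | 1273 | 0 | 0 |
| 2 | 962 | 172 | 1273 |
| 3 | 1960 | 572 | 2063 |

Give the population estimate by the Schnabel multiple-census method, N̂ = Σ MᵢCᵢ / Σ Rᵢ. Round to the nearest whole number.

Σ MᵢCᵢ = 0·1273 + 1273·962 + 2063·1960 = 0 + 1224626 + 4043480 = 5268106
Σ Rᵢ = 0 + 172 + 572 = 744
N̂ = 5268106 / 744 ≈ 7080.8 → 7081

N ≈ 7081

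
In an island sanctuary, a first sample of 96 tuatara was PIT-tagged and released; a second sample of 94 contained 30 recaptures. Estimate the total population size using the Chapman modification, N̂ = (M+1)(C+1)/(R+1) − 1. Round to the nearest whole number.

N ≈ 296

N̂ = (96+1)(94+1)/(30+1) − 1 = 97·95/31 − 1
= 9215/31 − 1 ≈ 297.3 − 1 ≈ 296.3 → 296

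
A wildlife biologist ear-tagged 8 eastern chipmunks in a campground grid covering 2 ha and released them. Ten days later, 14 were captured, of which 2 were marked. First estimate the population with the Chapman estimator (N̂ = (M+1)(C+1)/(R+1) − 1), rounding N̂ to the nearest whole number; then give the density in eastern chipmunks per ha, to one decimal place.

density ≈ 22.0 eastern chipmunks per ha

N̂ = 9·15/3 − 1 = 135/3 − 1 = 44
Density = N̂ / area = 44 / 2 = 22.0 per ha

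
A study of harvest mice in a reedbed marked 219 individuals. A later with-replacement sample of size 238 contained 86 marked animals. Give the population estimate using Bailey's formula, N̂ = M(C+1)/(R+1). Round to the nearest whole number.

N ≈ 602

N̂ = 219·(238+1)/(86+1) = 219·239/87 = 52341/87 ≈ 601.6 → 602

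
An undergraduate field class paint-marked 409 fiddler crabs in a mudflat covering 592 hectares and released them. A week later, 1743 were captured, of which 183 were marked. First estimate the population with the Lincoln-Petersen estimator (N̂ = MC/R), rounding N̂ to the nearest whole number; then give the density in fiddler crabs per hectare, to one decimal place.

density ≈ 6.6 fiddler crabs per hectare

N̂ = 409·1743/183 = 712887/183 ≈ 3895.6 → 3896
Density = N̂ / area = 3896 / 592 ≈ 6.58 → 6.6 per hectare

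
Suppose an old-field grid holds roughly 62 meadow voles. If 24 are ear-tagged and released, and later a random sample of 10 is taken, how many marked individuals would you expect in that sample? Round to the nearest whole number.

expected recaptures ≈ 4

The marked fraction of the population is 24/62, so in a sample of 10 expect C·(M/N) marked.
E[R] = 24 × 10 / 62 = 240 / 62 ≈ 3.9 → 4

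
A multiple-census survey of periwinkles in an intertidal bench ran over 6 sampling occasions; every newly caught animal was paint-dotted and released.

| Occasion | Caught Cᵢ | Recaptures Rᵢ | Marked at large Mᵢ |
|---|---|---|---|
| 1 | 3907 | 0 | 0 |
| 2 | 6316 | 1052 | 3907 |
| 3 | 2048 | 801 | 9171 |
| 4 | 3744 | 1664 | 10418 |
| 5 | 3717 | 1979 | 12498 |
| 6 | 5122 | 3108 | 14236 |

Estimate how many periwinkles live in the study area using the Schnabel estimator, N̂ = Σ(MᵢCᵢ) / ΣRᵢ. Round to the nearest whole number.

Σ MᵢCᵢ = 0·3907 + 3907·6316 + 9171·2048 + 10418·3744 + 12498·3717 + 14236·5122 = 0 + 24676612 + 18782208 + 39004992 + 46455066 + 72916792 = 201835670
Σ Rᵢ = 0 + 1052 + 801 + 1664 + 1979 + 3108 = 8604
N̂ = 201835670 / 8604 ≈ 23458.4 → 23458

N ≈ 23,458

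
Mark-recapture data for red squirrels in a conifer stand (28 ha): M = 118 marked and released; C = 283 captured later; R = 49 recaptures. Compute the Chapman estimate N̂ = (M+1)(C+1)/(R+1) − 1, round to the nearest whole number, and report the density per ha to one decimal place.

N̂ = 119·284/50 − 1 = 33796/50 − 1 ≈ 674.9 → 675
Density = N̂ / area = 675 / 28 ≈ 24.11 → 24.1 per ha

density ≈ 24.1 red squirrels per ha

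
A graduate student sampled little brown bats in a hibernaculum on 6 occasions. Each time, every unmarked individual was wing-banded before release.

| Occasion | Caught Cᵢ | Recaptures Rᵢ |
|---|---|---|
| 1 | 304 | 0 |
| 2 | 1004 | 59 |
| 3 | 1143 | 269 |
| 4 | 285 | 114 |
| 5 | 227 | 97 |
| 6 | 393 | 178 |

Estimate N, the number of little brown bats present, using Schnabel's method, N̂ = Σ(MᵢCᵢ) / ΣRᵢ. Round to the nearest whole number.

Marked at large before each occasion: Mᵢ = Σⱼ<ᵢ (Cⱼ − Rⱼ) → M1=0, M2=304, M3=1249, M4=2123, M5=2294, M6=2424
Σ MᵢCᵢ = 0·304 + 304·1004 + 1249·1143 + 2123·285 + 2294·227 + 2424·393 = 0 + 305216 + 1427607 + 605055 + 520738 + 952632 = 3811248
Σ Rᵢ = 0 + 59 + 269 + 114 + 97 + 178 = 717
N̂ = 3811248 / 717 ≈ 5315.5 → 5316

N ≈ 5316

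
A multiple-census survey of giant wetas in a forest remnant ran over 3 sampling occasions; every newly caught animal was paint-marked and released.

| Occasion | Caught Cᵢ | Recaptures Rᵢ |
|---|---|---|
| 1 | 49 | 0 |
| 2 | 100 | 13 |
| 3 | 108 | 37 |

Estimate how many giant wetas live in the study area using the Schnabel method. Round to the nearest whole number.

Marked at large before each occasion: Mᵢ = Σⱼ<ᵢ (Cⱼ − Rⱼ) → M1=0, M2=49, M3=136
Σ MᵢCᵢ = 0·49 + 49·100 + 136·108 = 0 + 4900 + 14688 = 19588
Σ Rᵢ = 0 + 13 + 37 = 50
N̂ = 19588 / 50 ≈ 391.8 → 392

N ≈ 392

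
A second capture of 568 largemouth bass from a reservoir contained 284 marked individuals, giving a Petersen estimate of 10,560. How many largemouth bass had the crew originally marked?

From N = M·C/R: M = N·R / C = 10560·284 / 568 = 2999040 / 568 = 5280.

M = 5280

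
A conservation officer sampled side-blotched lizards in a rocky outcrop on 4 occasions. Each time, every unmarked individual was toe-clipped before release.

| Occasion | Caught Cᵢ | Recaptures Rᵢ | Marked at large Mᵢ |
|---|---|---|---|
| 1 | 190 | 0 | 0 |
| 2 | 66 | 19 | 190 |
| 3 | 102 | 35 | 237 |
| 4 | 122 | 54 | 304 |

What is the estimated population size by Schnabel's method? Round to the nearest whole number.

Σ MᵢCᵢ = 0·190 + 190·66 + 237·102 + 304·122 = 0 + 12540 + 24174 + 37088 = 73802
Σ Rᵢ = 0 + 19 + 35 + 54 = 108
N̂ = 73802 / 108 ≈ 683.4 → 683

N ≈ 683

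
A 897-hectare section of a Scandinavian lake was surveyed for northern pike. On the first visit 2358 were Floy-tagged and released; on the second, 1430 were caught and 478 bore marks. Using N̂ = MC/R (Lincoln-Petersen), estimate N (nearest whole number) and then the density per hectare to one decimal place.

N̂ = 2358·1430/478 = 3371940/478 ≈ 7054.3 → 7054
Density = N̂ / area = 7054 / 897 ≈ 7.86 → 7.9 per hectare

density ≈ 7.9 northern pike per hectare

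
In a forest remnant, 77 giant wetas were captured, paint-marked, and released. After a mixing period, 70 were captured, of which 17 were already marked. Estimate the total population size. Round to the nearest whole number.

N ≈ 317

N = (77 × 70) / 17 = 5390 / 17 ≈ 317.1 → 317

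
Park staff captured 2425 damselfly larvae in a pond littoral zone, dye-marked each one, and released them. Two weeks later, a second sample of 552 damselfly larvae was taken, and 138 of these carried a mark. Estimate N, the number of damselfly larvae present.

Lincoln-Petersen assumes M/N = R/C, so N = M·C / R.
N = (2425 × 552) / 138 = 1338600 / 138 = 9700

N = 9700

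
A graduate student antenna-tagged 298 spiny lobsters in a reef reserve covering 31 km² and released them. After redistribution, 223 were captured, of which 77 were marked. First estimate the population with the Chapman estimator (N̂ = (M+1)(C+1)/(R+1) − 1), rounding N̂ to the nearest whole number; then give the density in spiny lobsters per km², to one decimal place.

density ≈ 27.7 spiny lobsters per km²

N̂ = 299·224/78 − 1 = 66976/78 − 1 ≈ 857.7 → 858
Density = N̂ / area = 858 / 31 ≈ 27.68 → 27.7 per km²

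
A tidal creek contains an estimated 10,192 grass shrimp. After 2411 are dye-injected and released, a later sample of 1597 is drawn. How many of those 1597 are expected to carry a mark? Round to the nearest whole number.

expected recaptures ≈ 378

The marked fraction of the population is 2411/10192, so in a sample of 1597 expect C·(M/N) marked.
E[R] = 2411 × 1597 / 10192 = 3850367 / 10192 ≈ 377.8 → 378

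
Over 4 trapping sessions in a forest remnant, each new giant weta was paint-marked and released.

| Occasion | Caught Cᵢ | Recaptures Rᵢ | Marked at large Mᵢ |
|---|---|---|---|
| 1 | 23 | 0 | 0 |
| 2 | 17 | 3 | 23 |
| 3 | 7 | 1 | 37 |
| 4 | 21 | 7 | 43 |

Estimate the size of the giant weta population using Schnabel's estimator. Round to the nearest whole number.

Σ MᵢCᵢ = 0·23 + 23·17 + 37·7 + 43·21 = 0 + 391 + 259 + 903 = 1553
Σ Rᵢ = 0 + 3 + 1 + 7 = 11
N̂ = 1553 / 11 ≈ 141.2 → 141

N ≈ 141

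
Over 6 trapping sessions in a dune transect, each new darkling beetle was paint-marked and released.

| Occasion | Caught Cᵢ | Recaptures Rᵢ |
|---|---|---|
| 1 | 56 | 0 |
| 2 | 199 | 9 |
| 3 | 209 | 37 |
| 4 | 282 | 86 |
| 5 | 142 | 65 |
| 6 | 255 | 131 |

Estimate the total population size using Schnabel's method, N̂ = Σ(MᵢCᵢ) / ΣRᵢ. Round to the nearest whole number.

Marked at large before each occasion: Mᵢ = Σⱼ<ᵢ (Cⱼ − Rⱼ) → M1=0, M2=56, M3=246, M4=418, M5=614, M6=691
Σ MᵢCᵢ = 0·56 + 56·199 + 246·209 + 418·282 + 614·142 + 691·255 = 0 + 11144 + 51414 + 117876 + 87188 + 176205 = 443827
Σ Rᵢ = 0 + 9 + 37 + 86 + 65 + 131 = 328
N̂ = 443827 / 328 ≈ 1353.1 → 1353

N ≈ 1353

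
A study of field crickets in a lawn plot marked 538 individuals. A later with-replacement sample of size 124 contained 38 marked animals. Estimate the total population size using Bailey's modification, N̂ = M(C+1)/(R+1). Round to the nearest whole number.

N ≈ 1724

N̂ = 538·(124+1)/(38+1) = 538·125/39 = 67250/39 ≈ 1724.4 → 1724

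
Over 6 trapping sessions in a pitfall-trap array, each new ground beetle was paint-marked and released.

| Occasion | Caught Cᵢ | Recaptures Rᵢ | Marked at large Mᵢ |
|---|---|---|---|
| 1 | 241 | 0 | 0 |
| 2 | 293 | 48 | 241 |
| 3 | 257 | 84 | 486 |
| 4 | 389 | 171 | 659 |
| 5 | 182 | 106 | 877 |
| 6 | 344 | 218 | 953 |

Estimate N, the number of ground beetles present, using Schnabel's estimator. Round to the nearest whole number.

N ≈ 1498

Σ MᵢCᵢ = 0·241 + 241·293 + 486·257 + 659·389 + 877·182 + 953·344 = 0 + 70613 + 124902 + 256351 + 159614 + 327832 = 939312
Σ Rᵢ = 0 + 48 + 84 + 171 + 106 + 218 = 627
N̂ = 939312 / 627 ≈ 1498.1 → 1498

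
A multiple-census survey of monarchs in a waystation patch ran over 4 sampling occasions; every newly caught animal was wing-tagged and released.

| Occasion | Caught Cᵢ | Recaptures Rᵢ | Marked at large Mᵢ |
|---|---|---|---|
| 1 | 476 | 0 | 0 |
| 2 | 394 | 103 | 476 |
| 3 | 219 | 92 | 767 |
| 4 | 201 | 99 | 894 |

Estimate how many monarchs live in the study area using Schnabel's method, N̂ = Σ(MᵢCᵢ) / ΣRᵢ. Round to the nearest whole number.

Σ MᵢCᵢ = 0·476 + 476·394 + 767·219 + 894·201 = 0 + 187544 + 167973 + 179694 = 535211
Σ Rᵢ = 0 + 103 + 92 + 99 = 294
N̂ = 535211 / 294 ≈ 1820.4 → 1820

N ≈ 1820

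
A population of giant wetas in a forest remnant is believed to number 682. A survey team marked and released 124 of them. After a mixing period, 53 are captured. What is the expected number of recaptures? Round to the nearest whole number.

Expected recaptures E[R] = M·C / N.
E[R] = 124 × 53 / 682 = 6572 / 682 ≈ 9.6 → 10

expected recaptures ≈ 10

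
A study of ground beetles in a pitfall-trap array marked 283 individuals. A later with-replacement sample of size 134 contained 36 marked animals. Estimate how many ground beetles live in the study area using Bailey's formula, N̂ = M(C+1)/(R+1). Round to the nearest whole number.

N ≈ 1033

N̂ = 283·(134+1)/(36+1) = 283·135/37 = 38205/37 ≈ 1032.6 → 1033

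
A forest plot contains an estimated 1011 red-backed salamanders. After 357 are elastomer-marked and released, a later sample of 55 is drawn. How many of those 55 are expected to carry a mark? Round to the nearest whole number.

expected recaptures ≈ 19

The marked fraction of the population is 357/1011, so in a sample of 55 expect C·(M/N) marked.
E[R] = 357 × 55 / 1011 = 19635 / 1011 ≈ 19.4 → 19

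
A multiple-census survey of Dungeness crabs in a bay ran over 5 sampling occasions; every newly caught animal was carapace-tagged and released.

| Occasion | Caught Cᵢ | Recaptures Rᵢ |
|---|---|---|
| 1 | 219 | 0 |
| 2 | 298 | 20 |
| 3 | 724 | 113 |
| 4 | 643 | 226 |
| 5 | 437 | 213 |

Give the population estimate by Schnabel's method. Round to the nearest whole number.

Marked at large before each occasion: Mᵢ = Σⱼ<ᵢ (Cⱼ − Rⱼ) → M1=0, M2=219, M3=497, M4=1108, M5=1525
Σ MᵢCᵢ = 0·219 + 219·298 + 497·724 + 1108·643 + 1525·437 = 0 + 65262 + 359828 + 712444 + 666425 = 1803959
Σ Rᵢ = 0 + 20 + 113 + 226 + 213 = 572
N̂ = 1803959 / 572 ≈ 3153.8 → 3154

N ≈ 3154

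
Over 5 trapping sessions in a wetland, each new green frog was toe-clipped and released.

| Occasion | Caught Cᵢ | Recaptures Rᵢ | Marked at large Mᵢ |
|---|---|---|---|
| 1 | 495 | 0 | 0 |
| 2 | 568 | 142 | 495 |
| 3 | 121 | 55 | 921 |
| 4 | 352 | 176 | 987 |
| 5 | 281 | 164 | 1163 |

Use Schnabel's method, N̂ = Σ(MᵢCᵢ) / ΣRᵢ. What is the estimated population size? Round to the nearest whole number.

N ≈ 1987

Σ MᵢCᵢ = 0·495 + 495·568 + 921·121 + 987·352 + 1163·281 = 0 + 281160 + 111441 + 347424 + 326803 = 1066828
Σ Rᵢ = 0 + 142 + 55 + 176 + 164 = 537
N̂ = 1066828 / 537 ≈ 1986.6 → 1987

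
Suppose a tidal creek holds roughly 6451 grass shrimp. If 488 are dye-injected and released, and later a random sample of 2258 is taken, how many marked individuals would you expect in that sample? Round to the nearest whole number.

The marked fraction of the population is 488/6451, so in a sample of 2258 expect C·(M/N) marked.
E[R] = 488 × 2258 / 6451 = 1101904 / 6451 ≈ 170.8 → 171

expected recaptures ≈ 171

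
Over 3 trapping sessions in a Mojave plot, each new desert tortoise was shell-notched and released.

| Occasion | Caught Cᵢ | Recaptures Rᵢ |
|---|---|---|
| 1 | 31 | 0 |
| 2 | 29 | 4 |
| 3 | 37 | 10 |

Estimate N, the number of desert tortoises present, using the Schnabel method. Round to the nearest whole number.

N ≈ 212

Marked at large before each occasion: Mᵢ = Σⱼ<ᵢ (Cⱼ − Rⱼ) → M1=0, M2=31, M3=56
Σ MᵢCᵢ = 0·31 + 31·29 + 56·37 = 0 + 899 + 2072 = 2971
Σ Rᵢ = 0 + 4 + 10 = 14
N̂ = 2971 / 14 ≈ 212.2 → 212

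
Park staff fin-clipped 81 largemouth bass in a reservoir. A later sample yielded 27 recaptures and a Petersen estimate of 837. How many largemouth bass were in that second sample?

C = 279

From N = M·C/R: C = N·R / M = 837·27 / 81 = 22599 / 81 = 279.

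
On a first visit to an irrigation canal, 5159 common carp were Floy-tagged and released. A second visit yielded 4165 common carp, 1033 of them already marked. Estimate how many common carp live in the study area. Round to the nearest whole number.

N ≈ 20,801

N = (5159 × 4165) / 1033 = 21487235 / 1033 ≈ 20800.8 → 20801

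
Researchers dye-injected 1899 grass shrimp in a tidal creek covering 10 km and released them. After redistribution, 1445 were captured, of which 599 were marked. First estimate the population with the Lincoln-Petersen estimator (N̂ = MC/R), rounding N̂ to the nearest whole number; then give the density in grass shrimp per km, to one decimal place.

N̂ = 1899·1445/599 = 2744055/599 ≈ 4581.1 → 4581
Density = N̂ / area = 4581 / 10 ≈ 458.10 → 458.1 per km

density ≈ 458.1 grass shrimp per km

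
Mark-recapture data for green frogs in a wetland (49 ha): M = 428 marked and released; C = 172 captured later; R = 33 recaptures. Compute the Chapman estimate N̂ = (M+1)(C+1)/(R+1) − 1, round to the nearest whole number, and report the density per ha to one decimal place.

N̂ = 429·173/34 − 1 = 74217/34 − 1 ≈ 2181.9 → 2182
Density = N̂ / area = 2182 / 49 ≈ 44.53 → 44.5 per ha

density ≈ 44.5 green frogs per ha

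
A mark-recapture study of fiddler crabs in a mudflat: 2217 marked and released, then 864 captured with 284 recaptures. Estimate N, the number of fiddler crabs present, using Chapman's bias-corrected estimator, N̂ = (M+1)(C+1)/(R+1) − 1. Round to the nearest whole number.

N ≈ 6731

N̂ = (2217+1)(864+1)/(284+1) − 1 = 2218·865/285 − 1
= 1918570/285 − 1 ≈ 6731.8 − 1 ≈ 6730.8 → 6731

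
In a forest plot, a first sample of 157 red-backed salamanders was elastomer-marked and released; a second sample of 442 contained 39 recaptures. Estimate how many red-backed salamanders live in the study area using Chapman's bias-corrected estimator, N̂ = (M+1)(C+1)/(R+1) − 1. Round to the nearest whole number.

N̂ = (157+1)(442+1)/(39+1) − 1 = 158·443/40 − 1
= 69994/40 − 1 ≈ 1749.8 − 1 ≈ 1748.8 → 1749

N ≈ 1749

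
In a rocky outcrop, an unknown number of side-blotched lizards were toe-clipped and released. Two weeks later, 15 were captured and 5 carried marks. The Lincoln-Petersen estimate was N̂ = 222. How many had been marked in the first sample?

From N = M·C/R: M = N·R / C = 222·5 / 15 = 1110 / 15 = 74.

M = 74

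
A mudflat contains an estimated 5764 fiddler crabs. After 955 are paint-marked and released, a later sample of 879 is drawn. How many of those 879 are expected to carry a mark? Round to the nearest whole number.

expected recaptures ≈ 146

The marked fraction of the population is 955/5764, so in a sample of 879 expect C·(M/N) marked.
E[R] = 955 × 879 / 5764 = 839445 / 5764 ≈ 145.6 → 146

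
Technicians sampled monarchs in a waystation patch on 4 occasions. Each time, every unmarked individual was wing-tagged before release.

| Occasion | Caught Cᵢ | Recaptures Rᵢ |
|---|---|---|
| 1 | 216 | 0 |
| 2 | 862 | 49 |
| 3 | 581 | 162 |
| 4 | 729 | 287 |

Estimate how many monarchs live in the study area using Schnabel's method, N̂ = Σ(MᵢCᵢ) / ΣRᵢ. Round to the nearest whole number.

Marked at large before each occasion: Mᵢ = Σⱼ<ᵢ (Cⱼ − Rⱼ) → M1=0, M2=216, M3=1029, M4=1448
Σ MᵢCᵢ = 0·216 + 216·862 + 1029·581 + 1448·729 = 0 + 186192 + 597849 + 1055592 = 1839633
Σ Rᵢ = 0 + 49 + 162 + 287 = 498
N̂ = 1839633 / 498 ≈ 3694.0 → 3694

N ≈ 3694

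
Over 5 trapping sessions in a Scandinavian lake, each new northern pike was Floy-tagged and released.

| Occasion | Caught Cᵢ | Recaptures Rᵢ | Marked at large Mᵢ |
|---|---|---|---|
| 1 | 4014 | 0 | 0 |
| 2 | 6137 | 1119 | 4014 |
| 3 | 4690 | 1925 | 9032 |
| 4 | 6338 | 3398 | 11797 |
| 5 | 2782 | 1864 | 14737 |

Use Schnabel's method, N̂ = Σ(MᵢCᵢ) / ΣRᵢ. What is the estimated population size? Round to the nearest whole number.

Σ MᵢCᵢ = 0·4014 + 4014·6137 + 9032·4690 + 11797·6338 + 14737·2782 = 0 + 24633918 + 42360080 + 74769386 + 40998334 = 182761718
Σ Rᵢ = 0 + 1119 + 1925 + 3398 + 1864 = 8306
N̂ = 182761718 / 8306 ≈ 22003.6 → 22004

N ≈ 22,004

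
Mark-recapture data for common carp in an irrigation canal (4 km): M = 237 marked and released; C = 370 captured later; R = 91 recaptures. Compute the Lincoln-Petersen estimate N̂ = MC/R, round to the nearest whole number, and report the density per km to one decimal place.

density ≈ 241.0 common carp per km

N̂ = 237·370/91 = 87690/91 ≈ 963.6 → 964
Density = N̂ / area = 964 / 4 = 241.0 per km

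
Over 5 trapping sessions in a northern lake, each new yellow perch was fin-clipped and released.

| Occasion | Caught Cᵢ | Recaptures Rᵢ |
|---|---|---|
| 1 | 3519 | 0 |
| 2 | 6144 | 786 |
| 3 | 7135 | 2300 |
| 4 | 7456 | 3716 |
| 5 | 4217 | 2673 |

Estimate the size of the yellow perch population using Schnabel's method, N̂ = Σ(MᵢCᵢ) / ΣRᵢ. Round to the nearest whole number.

N ≈ 27,524

Marked at large before each occasion: Mᵢ = Σⱼ<ᵢ (Cⱼ − Rⱼ) → M1=0, M2=3519, M3=8877, M4=13712, M5=17452
Σ MᵢCᵢ = 0·3519 + 3519·6144 + 8877·7135 + 13712·7456 + 17452·4217 = 0 + 21620736 + 63337395 + 102236672 + 73595084 = 260789887
Σ Rᵢ = 0 + 786 + 2300 + 3716 + 2673 = 9475
N̂ = 260789887 / 9475 ≈ 27524.0 → 27524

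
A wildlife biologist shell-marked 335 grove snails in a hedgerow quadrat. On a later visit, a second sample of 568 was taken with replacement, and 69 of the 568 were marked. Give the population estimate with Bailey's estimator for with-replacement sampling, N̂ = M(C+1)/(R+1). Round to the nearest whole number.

N ≈ 2723

N̂ = 335·(568+1)/(69+1) = 335·569/70 = 190615/70 ≈ 2723.1 → 2723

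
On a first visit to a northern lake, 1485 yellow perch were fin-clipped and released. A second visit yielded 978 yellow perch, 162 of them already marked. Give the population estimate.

N = (1485 × 978) / 162 = 1452330 / 162 = 8965

N = 8965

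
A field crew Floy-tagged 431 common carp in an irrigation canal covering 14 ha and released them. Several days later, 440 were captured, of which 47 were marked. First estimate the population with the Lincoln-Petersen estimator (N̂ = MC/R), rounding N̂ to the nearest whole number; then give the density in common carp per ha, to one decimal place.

density ≈ 288.2 common carp per ha

N̂ = 431·440/47 = 189640/47 ≈ 4034.9 → 4035
Density = N̂ / area = 4035 / 14 ≈ 288.21 → 288.2 per ha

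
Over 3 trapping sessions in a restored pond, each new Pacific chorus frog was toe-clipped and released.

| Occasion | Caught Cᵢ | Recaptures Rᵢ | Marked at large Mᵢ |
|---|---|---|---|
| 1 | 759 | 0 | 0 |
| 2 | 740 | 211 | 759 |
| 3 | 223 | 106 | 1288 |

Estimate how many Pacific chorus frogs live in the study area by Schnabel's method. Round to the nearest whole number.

Σ MᵢCᵢ = 0·759 + 759·740 + 1288·223 = 0 + 561660 + 287224 = 848884
Σ Rᵢ = 0 + 211 + 106 = 317
N̂ = 848884 / 317 ≈ 2677.9 → 2678

N ≈ 2678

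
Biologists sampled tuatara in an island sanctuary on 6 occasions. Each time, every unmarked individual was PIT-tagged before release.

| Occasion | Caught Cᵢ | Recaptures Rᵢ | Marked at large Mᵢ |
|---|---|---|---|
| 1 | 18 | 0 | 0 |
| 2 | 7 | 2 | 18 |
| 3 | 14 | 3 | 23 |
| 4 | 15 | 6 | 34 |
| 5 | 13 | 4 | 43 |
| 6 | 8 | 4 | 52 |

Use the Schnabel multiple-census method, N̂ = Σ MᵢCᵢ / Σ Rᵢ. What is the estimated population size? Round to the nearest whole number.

N ≈ 102

Σ MᵢCᵢ = 0·18 + 18·7 + 23·14 + 34·15 + 43·13 + 52·8 = 0 + 126 + 322 + 510 + 559 + 416 = 1933
Σ Rᵢ = 0 + 2 + 3 + 6 + 4 + 4 = 19
N̂ = 1933 / 19 ≈ 101.7 → 102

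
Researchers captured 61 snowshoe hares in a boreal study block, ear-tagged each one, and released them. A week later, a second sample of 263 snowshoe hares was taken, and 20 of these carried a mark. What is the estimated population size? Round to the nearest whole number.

The marked fraction in the recapture sample should equal the marked fraction in the population: 20/263 = 61/N.
N = (61 × 263) / 20 = 16043 / 20 ≈ 802.1 → 802

N ≈ 802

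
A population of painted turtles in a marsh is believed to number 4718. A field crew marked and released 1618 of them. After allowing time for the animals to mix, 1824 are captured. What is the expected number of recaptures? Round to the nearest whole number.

expected recaptures ≈ 626

The marked fraction of the population is 1618/4718, so in a sample of 1824 expect C·(M/N) marked.
E[R] = 1618 × 1824 / 4718 = 2951232 / 4718 ≈ 625.5 → 626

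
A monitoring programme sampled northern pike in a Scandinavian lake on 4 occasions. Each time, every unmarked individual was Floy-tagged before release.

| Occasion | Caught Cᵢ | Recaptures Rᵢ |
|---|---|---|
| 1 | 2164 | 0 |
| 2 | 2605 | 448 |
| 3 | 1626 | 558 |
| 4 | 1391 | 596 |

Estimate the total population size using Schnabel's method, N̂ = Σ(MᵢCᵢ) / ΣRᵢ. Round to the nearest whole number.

Marked at large before each occasion: Mᵢ = Σⱼ<ᵢ (Cⱼ − Rⱼ) → M1=0, M2=2164, M3=4321, M4=5389
Σ MᵢCᵢ = 0·2164 + 2164·2605 + 4321·1626 + 5389·1391 = 0 + 5637220 + 7025946 + 7496099 = 20159265
Σ Rᵢ = 0 + 448 + 558 + 596 = 1602
N̂ = 20159265 / 1602 ≈ 12583.8 → 12584

N ≈ 12,584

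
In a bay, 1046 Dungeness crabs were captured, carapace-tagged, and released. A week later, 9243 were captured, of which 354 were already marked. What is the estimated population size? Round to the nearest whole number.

N ≈ 27,311

Lincoln-Petersen assumes M/N = R/C, so N = M·C / R.
N = (1046 × 9243) / 354 = 9668178 / 354 ≈ 27311.2 → 27311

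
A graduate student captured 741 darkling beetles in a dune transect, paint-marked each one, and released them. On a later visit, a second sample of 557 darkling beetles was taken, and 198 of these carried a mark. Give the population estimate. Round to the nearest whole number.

N = (741 × 557) / 198 = 412737 / 198 ≈ 2084.5 → 2085

N ≈ 2085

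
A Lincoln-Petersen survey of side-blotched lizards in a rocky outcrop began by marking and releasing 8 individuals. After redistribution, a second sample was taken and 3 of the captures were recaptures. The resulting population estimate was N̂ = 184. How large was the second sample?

C = 69

From N = M·C/R: C = N·R / M = 184·3 / 8 = 552 / 8 = 69.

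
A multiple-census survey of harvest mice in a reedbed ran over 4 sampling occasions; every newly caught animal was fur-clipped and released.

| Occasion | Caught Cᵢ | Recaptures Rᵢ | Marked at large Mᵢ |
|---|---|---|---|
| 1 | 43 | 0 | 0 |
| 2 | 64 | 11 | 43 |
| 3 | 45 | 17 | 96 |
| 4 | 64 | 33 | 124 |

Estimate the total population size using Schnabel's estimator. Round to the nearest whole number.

N ≈ 246

Σ MᵢCᵢ = 0·43 + 43·64 + 96·45 + 124·64 = 0 + 2752 + 4320 + 7936 = 15008
Σ Rᵢ = 0 + 11 + 17 + 33 = 61
N̂ = 15008 / 61 ≈ 246.0 → 246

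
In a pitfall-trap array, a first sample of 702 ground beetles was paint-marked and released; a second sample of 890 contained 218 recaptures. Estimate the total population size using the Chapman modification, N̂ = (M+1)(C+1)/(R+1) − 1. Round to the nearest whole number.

N̂ = (702+1)(890+1)/(218+1) − 1 = 703·891/219 − 1
= 626373/219 − 1 ≈ 2860.2 − 1 ≈ 2859.2 → 2859

N ≈ 2859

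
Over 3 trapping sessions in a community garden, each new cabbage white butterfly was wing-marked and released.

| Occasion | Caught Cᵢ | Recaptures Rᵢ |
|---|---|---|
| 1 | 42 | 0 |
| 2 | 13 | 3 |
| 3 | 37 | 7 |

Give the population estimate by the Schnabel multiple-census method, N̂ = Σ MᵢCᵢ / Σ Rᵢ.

Marked at large before each occasion: Mᵢ = Σⱼ<ᵢ (Cⱼ − Rⱼ) → M1=0, M2=42, M3=52
Σ MᵢCᵢ = 0·42 + 42·13 + 52·37 = 0 + 546 + 1924 = 2470
Σ Rᵢ = 0 + 3 + 7 = 10
N̂ = 2470 / 10 = 247

N = 247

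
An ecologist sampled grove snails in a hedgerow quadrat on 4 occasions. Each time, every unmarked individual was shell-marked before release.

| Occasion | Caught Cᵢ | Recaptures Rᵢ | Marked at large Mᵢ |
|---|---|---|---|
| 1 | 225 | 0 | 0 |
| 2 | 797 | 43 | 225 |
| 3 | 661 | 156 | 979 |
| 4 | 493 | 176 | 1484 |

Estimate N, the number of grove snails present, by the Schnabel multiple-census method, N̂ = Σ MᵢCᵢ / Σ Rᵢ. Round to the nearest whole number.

N ≈ 4155

Σ MᵢCᵢ = 0·225 + 225·797 + 979·661 + 1484·493 = 0 + 179325 + 647119 + 731612 = 1558056
Σ Rᵢ = 0 + 43 + 156 + 176 = 375
N̂ = 1558056 / 375 ≈ 4154.8 → 4155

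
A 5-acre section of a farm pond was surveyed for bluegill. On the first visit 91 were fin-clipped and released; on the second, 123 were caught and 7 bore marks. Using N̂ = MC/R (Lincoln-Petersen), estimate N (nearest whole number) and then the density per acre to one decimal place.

density ≈ 319.8 bluegill per acre

N̂ = 91·123/7 = 11193/7 = 1599
Density = N̂ / area = 1599 / 5 ≈ 319.80 → 319.8 per acre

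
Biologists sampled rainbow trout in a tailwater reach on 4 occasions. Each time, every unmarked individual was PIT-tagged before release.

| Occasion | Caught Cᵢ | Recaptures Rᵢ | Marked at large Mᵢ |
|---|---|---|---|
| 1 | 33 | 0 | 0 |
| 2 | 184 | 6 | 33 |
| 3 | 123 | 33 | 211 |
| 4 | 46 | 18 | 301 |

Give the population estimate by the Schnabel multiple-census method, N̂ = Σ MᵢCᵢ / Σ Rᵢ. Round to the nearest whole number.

Σ MᵢCᵢ = 0·33 + 33·184 + 211·123 + 301·46 = 0 + 6072 + 25953 + 13846 = 45871
Σ Rᵢ = 0 + 6 + 33 + 18 = 57
N̂ = 45871 / 57 ≈ 804.8 → 805

N ≈ 805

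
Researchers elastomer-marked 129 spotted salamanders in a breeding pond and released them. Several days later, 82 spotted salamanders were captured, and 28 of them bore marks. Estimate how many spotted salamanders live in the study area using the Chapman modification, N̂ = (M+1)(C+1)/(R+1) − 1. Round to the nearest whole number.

N̂ = (129+1)(82+1)/(28+1) − 1 = 130·83/29 − 1
= 10790/29 − 1 ≈ 372.1 − 1 ≈ 371.1 → 371

N ≈ 371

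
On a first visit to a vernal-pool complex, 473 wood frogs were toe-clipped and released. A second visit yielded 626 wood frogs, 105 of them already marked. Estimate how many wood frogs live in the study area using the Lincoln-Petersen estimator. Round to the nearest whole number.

N ≈ 2820

Lincoln-Petersen assumes M/N = R/C, so N = M·C / R.
N = (473 × 626) / 105 = 296098 / 105 ≈ 2820.0 → 2820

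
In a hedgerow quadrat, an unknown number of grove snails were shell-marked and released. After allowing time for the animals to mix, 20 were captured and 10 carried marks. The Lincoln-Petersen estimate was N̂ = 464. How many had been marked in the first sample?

From N = M·C/R: M = N·R / C = 464·10 / 20 = 4640 / 20 = 232.

M = 232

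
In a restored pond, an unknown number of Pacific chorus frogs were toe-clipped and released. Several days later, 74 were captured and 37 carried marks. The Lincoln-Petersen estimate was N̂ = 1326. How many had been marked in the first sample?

M = 663

From N = M·C/R: M = N·R / C = 1326·37 / 74 = 49062 / 74 = 663.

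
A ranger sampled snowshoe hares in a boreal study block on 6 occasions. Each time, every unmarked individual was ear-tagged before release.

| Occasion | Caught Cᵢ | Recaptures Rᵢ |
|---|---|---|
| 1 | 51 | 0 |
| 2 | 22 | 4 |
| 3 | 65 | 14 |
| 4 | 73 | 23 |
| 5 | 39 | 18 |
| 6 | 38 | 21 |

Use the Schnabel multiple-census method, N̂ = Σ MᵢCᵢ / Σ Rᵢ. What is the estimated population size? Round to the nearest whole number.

Marked at large before each occasion: Mᵢ = Σⱼ<ᵢ (Cⱼ − Rⱼ) → M1=0, M2=51, M3=69, M4=120, M5=170, M6=191
Σ MᵢCᵢ = 0·51 + 51·22 + 69·65 + 120·73 + 170·39 + 191·38 = 0 + 1122 + 4485 + 8760 + 6630 + 7258 = 28255
Σ Rᵢ = 0 + 4 + 14 + 23 + 18 + 21 = 80
N̂ = 28255 / 80 ≈ 353.2 → 353

N ≈ 353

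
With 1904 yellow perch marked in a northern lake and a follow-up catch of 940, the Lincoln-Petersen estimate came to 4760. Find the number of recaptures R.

R = 376

From N = M·C/R: R = M·C / N = 1904·940 / 4760 = 1789760 / 4760 = 376.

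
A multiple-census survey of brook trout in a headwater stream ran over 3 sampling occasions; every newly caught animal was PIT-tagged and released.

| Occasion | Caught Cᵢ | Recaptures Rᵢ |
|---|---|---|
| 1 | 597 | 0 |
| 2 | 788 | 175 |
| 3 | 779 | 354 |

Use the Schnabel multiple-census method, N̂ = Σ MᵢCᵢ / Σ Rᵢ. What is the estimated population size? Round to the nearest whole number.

N ≈ 2671

Marked at large before each occasion: Mᵢ = Σⱼ<ᵢ (Cⱼ − Rⱼ) → M1=0, M2=597, M3=1210
Σ MᵢCᵢ = 0·597 + 597·788 + 1210·779 = 0 + 470436 + 942590 = 1413026
Σ Rᵢ = 0 + 175 + 354 = 529
N̂ = 1413026 / 529 ≈ 2671.1 → 2671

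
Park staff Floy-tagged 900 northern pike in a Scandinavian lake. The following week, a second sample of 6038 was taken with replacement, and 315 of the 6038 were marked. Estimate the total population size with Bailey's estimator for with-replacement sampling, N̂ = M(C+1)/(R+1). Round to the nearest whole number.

N̂ = 900·(6038+1)/(315+1) = 900·6039/316 = 5435100/316 ≈ 17199.7 → 17200

N ≈ 17,200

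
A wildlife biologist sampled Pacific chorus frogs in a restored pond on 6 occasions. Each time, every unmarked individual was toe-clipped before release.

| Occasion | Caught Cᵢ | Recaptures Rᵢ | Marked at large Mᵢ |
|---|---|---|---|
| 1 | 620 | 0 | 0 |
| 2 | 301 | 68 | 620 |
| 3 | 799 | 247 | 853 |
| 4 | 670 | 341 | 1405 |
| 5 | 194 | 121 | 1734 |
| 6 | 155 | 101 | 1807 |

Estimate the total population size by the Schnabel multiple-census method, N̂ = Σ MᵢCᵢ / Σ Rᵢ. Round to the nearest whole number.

N ≈ 2763

Σ MᵢCᵢ = 0·620 + 620·301 + 853·799 + 1405·670 + 1734·194 + 1807·155 = 0 + 186620 + 681547 + 941350 + 336396 + 280085 = 2425998
Σ Rᵢ = 0 + 68 + 247 + 341 + 121 + 101 = 878
N̂ = 2425998 / 878 ≈ 2763.1 → 2763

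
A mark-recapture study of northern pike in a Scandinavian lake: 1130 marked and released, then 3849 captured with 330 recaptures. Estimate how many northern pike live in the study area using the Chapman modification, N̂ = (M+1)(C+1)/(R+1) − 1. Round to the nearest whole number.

N̂ = (1130+1)(3849+1)/(330+1) − 1 = 1131·3850/331 − 1
= 4354350/331 − 1 ≈ 13155.1 − 1 ≈ 13154.1 → 13154

N ≈ 13,154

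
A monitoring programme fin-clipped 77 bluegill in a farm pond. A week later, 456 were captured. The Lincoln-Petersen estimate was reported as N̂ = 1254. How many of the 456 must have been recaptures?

R = 28

From N = M·C/R: R = M·C / N = 77·456 / 1254 = 35112 / 1254 = 28.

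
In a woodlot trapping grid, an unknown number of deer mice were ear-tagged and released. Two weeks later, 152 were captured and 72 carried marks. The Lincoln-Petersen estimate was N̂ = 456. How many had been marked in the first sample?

M = 216

From N = M·C/R: M = N·R / C = 456·72 / 152 = 32832 / 152 = 216.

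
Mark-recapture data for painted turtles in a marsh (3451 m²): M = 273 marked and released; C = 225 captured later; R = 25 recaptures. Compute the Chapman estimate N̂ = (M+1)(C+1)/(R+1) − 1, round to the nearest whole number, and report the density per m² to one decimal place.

N̂ = 274·226/26 − 1 = 61924/26 − 1 ≈ 2380.7 → 2381
Density = N̂ / area = 2381 / 3451 ≈ 0.69 → 0.7 per m²

density ≈ 0.7 painted turtles per m²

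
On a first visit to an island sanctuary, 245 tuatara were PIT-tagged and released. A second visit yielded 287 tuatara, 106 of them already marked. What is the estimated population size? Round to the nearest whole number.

If marked individuals mix randomly, R/C ≈ M/N, giving N ≈ M·C/R.
N = (245 × 287) / 106 = 70315 / 106 ≈ 663.3 → 663

N ≈ 663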